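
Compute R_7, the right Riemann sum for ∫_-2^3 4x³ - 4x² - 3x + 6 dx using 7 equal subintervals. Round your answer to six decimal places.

Δx = (3 − (-2))/7 = 5/7.
Right endpoints: -9/7, -4/7, 1/7, 6/7, 11/7, 16/7, 3.
f(-9/7) = -1803/343, f(-4/7) = 1942/343, f(1/7) = 1887/343, f(6/7) = 1032/343, f(11/7) = 2377/343, f(16/7) = 8922/343, f(3) = 69.
Sum = Δx · [f(-9/7) + f(-4/7) + f(1/7) + ...].
Sum ≈ 79.183673.

79.183673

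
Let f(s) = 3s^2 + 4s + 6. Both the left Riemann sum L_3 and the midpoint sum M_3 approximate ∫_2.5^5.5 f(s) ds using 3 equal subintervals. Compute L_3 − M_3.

L_3 = 176.25.
M_3 = 216.
L_3 − M_3 = -39.75.

-39.75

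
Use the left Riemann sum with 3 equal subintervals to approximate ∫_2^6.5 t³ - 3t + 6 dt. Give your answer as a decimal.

243.5625

Δt = (6.5 − 2)/3 = 1.5.
Left endpoints: 2, 3.5, 5.
f(2) = 8, f(3.5) = 38.375, f(5) = 116.
Sum = Δt · [f(2) + f(3.5) + f(5)].
Sum = 243.5625.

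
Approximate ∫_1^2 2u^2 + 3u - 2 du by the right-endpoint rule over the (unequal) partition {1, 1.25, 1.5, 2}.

Subinterval widths: 0.25, 0.25, 0.5.
Right endpoints: 1.25, 1.5, 2.
f(1.25) = 4.875, f(1.5) = 7, f(2) = 12.
Sum = Σ Δu_i · f(u_i).
Sum = 8.96875.

8.96875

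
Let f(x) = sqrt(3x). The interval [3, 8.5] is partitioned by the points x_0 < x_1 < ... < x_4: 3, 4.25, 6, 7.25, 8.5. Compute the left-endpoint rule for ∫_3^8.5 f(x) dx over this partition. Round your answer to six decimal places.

Subinterval widths: 1.25, 1.75, 1.25, 1.25.
Left endpoints: 3, 4.25, 6, 7.25.
f(3) ≈ 3.000000, f(4.25) ≈ 3.570714, f(6) ≈ 4.242641, f(7.25) ≈ 4.663690.
Sum = Σ Δx_i · f(x_i).
Sum ≈ 21.131663.

21.131663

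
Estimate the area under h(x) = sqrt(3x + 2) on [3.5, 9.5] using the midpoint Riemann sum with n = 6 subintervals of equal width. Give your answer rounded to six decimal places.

27.616915

Δx = (9.5 − 3.5)/6 = 1.
Midpoints: 4, 5, 6, 7, 8, 9.
h(4) ≈ 3.741657, h(5) ≈ 4.123106, h(6) ≈ 4.472136, h(7) ≈ 4.795832, h(8) ≈ 5.099020, h(9) ≈ 5.385165.
Sum = Δx · [h(4) + h(5) + h(6) + ...].
Sum ≈ 27.616915.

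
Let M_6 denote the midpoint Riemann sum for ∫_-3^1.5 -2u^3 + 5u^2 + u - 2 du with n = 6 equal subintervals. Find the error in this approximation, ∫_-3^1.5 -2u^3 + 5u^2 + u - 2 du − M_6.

Exact integral: ∫_-3^1.5 f(u) du = 76.21875.
M_6 = 74.21484375.
Error = 76.21875 − 74.21484375 = 2.00390625.

2.00390625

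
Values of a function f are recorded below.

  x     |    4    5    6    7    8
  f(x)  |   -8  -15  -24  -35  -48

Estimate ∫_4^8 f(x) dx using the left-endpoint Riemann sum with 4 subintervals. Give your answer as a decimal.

-82

Δx = 1.
Sum = 1·[(-8) + (-15) + (-24) + (-35)] = -82.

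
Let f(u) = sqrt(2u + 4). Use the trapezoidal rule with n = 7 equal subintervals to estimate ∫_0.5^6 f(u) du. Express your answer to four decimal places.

17.5964

Δu = (6 − 0.5)/7 = 11/14.
f(0.5) ≈ 2.2361, f(9/7) ≈ 2.5635, f(29/14) ≈ 2.8536, f(20/7) ≈ 3.1168, f(51/14) ≈ 3.3594, f(31/7) ≈ 3.5857, f(73/14) ≈ 3.7985, f(6) ≈ 4.0000.
T_7 = (Δu/2)·[f(u_0) + 2f(u_1) + ... + 2f(u_{6}) + f(u_7)].
Sum ≈ 17.5964.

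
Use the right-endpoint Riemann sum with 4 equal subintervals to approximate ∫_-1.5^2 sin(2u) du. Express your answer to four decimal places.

-0.3923

Δu = (2 − (-1.5))/4 = 0.875.
Right endpoints: -0.625, 0.25, 1.125, 2.
f(-0.625) ≈ -0.9490, f(0.25) ≈ 0.4794, f(1.125) ≈ 0.7781, f(2) ≈ -0.7568.
Sum = Δu · [f(-0.625) + f(0.25) + f(1.125) + f(2)].
Sum ≈ -0.3923.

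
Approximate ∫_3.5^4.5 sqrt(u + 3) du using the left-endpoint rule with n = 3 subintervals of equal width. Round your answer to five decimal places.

2.61355

Δu = (4.5 − 3.5)/3 = 1/3.
Left endpoints: 3.5, 23/6, 25/6.
f(3.5) ≈ 2.54951, f(23/6) ≈ 2.61406, f(25/6) ≈ 2.67706.
Sum = Δu · [f(3.5) + f(23/6) + f(25/6)].
Sum ≈ 2.61355.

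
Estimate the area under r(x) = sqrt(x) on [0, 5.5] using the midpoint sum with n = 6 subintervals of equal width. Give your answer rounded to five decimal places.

8.64507

Δx = (5.5 − 0)/6 = 11/12.
Midpoints: 11/24, 1.375, 55/24, 77/24, 4.125, 121/24.
r(11/24) ≈ 0.67700, r(1.375) ≈ 1.17260, r(55/24) ≈ 1.51383, r(77/24) ≈ 1.79118, r(4.125) ≈ 2.03101, r(121/24) ≈ 2.24537.
Sum = Δx · [r(11/24) + r(1.375) + r(55/24) + ...].
Sum ≈ 8.64507.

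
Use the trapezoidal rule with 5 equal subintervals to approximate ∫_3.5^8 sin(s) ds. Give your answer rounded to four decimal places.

Δs = (8 − 3.5)/5 = 0.9.
f(3.5) ≈ -0.3508, f(4.4) ≈ -0.9516, f(5.3) ≈ -0.8323, f(6.2) ≈ -0.0831, f(7.1) ≈ 0.7290, f(8) ≈ 0.9894.
T_5 = (Δs/2)·[f(s_0) + 2f(s_1) + ... + 2f(s_{4}) + f(s_5)].
Sum ≈ -0.7368.

-0.7368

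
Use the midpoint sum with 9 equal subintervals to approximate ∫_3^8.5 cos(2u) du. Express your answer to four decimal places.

-0.3632

Δu = (8.5 − 3)/9 = 11/18.
Midpoints: 119/36, 47/12, 163/36, 185/36, 5.75, 229/36, 251/36, 91/12, 295/36.
f(119/36) ≈ 0.9467, f(47/12) ≈ 0.0206, f(163/36) ≈ -0.9326, f(185/36) ≈ -0.6577, f(5.75) ≈ 0.4833, f(229/36) ≈ 0.9879, f(251/36) ≈ 0.1915, f(91/12) ≈ -0.8570, f(295/36) ≈ -0.7770.
Sum = Δu · [f(119/36) + f(47/12) + f(163/36) + ...].
Sum ≈ -0.3632.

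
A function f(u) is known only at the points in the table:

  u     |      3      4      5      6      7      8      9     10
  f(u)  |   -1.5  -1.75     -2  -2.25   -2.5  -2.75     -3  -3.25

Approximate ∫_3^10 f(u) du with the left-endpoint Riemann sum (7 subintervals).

Δu = 1.
Sum = 1·[(-1.5) + (-1.75) + (-2) + (-2.25) + (-2.5) + (-2.75) + (-3)] = -15.75.

-15.75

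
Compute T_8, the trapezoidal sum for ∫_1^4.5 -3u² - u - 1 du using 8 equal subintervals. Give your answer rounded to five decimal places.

Δu = (4.5 − 1)/8 = 0.4375.
f(1) = -5, f(1.4375) = -8.63671875, f(1.875) = -13.421875, f(2.3125) = -19.35546875, f(2.75) = -26.4375, f(3.1875) = -34.66796875, f(3.625) = -44.046875, f(4.0625) = -54.57421875, f(4.5) = -66.25.
T_8 = (Δu/2)·[f(u_0) + 2f(u_1) + ... + 2f(u_{7}) + f(u_8)].
Sum ≈ -103.58496.

-103.58496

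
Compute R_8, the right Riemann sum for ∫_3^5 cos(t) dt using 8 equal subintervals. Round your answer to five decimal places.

Δt = (5 − 3)/8 = 0.25.
Right endpoints: 3.25, 3.5, 3.75, 4, 4.25, 4.5, 4.75, 5.
f(3.25) ≈ -0.99413, f(3.5) ≈ -0.93646, f(3.75) ≈ -0.82056, f(4) ≈ -0.65364, f(4.25) ≈ -0.44609, f(4.5) ≈ -0.21080, f(4.75) ≈ 0.03760, f(5) ≈ 0.28366.
Sum = Δt · [f(3.25) + f(3.5) + f(3.75) + ...].
Sum ≈ -0.93510.

-0.93510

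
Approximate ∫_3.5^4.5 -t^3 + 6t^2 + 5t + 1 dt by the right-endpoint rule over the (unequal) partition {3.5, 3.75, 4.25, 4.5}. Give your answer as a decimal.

53.24609375

Subinterval widths: 0.25, 0.5, 0.25.
Right endpoints: 3.75, 4.25, 4.5.
f(3.75) = 51.390625, f(4.25) = 53.859375, f(4.5) = 53.875.
Sum = Σ Δt_i · f(t_i).
Sum = 53.24609375.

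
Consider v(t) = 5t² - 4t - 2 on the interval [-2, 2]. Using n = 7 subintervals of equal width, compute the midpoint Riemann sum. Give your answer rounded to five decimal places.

18.12245

Δt = (2 − (-2))/7 = 4/7.
Midpoints: -12/7, -8/7, -4/7, 0, 4/7, 8/7, 12/7.
v(-12/7) = 958/49, v(-8/7) = 446/49, v(-4/7) = 94/49, v(0) = -2, v(4/7) = -130/49, v(8/7) = -2/49, v(12/7) = 286/49.
Sum = Δt · [v(-12/7) + v(-8/7) + v(-4/7) + ...].
Sum ≈ 18.12245.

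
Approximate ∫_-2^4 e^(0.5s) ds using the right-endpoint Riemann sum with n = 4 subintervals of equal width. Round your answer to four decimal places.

Δs = (4 − (-2))/4 = 1.5.
Right endpoints: -0.5, 1, 2.5, 4.
f(-0.5) ≈ 0.7788, f(1) ≈ 1.6487, f(2.5) ≈ 3.4903, f(4) ≈ 7.3891.
Sum = Δs · [f(-0.5) + f(1) + f(2.5) + f(4)].
Sum ≈ 19.9604.

19.9604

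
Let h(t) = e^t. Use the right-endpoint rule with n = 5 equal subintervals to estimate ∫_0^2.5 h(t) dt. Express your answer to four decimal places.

Δt = (2.5 − 0)/5 = 0.5.
Right endpoints: 0.5, 1, 1.5, 2, 2.5.
h(0.5) ≈ 1.6487, h(1) ≈ 2.7183, h(1.5) ≈ 4.4817, h(2) ≈ 7.3891, h(2.5) ≈ 12.1825.
Sum = Δt · [h(0.5) + h(1) + h(1.5) + h(2) + h(2.5)].
Sum ≈ 14.2101.

14.2101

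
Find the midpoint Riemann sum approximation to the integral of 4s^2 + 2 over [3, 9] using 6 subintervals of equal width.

946

Δs = (9 − 3)/6 = 1.
Midpoints: 3.5, 4.5, 5.5, 6.5, 7.5, 8.5.
f(3.5) = 51, f(4.5) = 83, f(5.5) = 123, f(6.5) = 171, f(7.5) = 227, f(8.5) = 291.
Sum = Δs · [f(3.5) + f(4.5) + f(5.5) + ...].
Sum = 946.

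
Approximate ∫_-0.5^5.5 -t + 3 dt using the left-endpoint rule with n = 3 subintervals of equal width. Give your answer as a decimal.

9

Δt = (5.5 − (-0.5))/3 = 2.
Left endpoints: -0.5, 1.5, 3.5.
f(-0.5) = 3.5, f(1.5) = 1.5, f(3.5) = -0.5.
Sum = Δt · [f(-0.5) + f(1.5) + f(3.5)].
Sum = 9.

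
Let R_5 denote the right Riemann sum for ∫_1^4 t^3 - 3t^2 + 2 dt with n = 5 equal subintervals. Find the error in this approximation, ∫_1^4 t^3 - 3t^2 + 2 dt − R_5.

-6.21

Exact integral: ∫_1^4 f(t) dt = 6.75.
R_5 = 12.96.
Error = 6.75 − 12.96 = -6.21.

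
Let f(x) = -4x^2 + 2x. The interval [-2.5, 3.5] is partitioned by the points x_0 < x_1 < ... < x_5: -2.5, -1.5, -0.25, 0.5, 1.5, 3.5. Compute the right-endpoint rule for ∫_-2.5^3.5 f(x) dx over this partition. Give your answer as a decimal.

-102.9375

Subinterval widths: 1, 1.25, 0.75, 1, 2.
Right endpoints: -1.5, -0.25, 0.5, 1.5, 3.5.
f(-1.5) = -12, f(-0.25) = -0.75, f(0.5) = 0, f(1.5) = -6, f(3.5) = -42.
Sum = Σ Δx_i · f(x_i).
Sum = -102.9375.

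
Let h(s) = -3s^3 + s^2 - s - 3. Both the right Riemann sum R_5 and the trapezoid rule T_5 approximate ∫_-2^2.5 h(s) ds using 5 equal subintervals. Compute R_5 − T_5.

-32.90625

R_5 = -57.7125.
T_5 = -24.80625.
R_5 − T_5 = -32.90625.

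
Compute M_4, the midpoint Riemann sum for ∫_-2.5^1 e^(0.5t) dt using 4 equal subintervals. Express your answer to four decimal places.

2.7028

Δt = (1 − (-2.5))/4 = 0.875.
Midpoints: -2.0625, -1.1875, -0.3125, 0.5625.
f(-2.0625) ≈ 0.3566, f(-1.1875) ≈ 0.5523, f(-0.3125) ≈ 0.8553, f(0.5625) ≈ 1.3248.
Sum = Δt · [f(-2.0625) + f(-1.1875) + f(-0.3125) + f(0.5625)].
Sum ≈ 2.7028.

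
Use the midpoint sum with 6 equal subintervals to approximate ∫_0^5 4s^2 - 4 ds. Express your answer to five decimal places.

145.50926

Δs = (5 − 0)/6 = 5/6.
Midpoints: 5/12, 1.25, 25/12, 35/12, 3.75, 55/12.
f(5/12) = -119/36, f(1.25) = 2.25, f(25/12) = 481/36, f(35/12) = 1081/36, f(3.75) = 52.25, f(55/12) = 2881/36.
Sum = Δs · [f(5/12) + f(1.25) + f(25/12) + ...].
Sum ≈ 145.50926.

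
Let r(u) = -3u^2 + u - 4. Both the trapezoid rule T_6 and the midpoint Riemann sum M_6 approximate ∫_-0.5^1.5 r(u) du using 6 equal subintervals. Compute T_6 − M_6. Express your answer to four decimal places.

-0.1667

T_6 ≈ -10.611111.
M_6 ≈ -10.444444.
T_6 − M_6 ≈ -0.1667.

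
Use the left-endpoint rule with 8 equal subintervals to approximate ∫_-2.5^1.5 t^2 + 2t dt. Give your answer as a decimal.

1.5

Δt = (1.5 − (-2.5))/8 = 0.5.
Left endpoints: -2.5, -2, -1.5, -1, -0.5, 0, 0.5, 1.
f(-2.5) = 1.25, f(-2) = 0, f(-1.5) = -0.75, f(-1) = -1, f(-0.5) = -0.75, f(0) = 0, f(0.5) = 1.25, f(1) = 3.
Sum = Δt · [f(-2.5) + f(-2) + f(-1.5) + ...].
Sum = 1.5.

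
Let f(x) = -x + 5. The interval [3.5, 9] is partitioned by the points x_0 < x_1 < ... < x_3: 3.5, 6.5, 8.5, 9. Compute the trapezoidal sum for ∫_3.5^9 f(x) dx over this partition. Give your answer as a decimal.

-6.875

Subinterval widths: 3, 2, 0.5.
f(3.5) = 1.5, f(6.5) = -1.5, f(8.5) = -3.5, f(9) = -4.
On each subinterval the trapezoid contributes (Δx_i/2)·[f(x_{i-1}) + f(x_i)].
Sum = -6.875.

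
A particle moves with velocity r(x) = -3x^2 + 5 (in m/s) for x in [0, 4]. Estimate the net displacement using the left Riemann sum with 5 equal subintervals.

-26.08

Δx = (4 − 0)/5 = 0.8.
Left endpoints: 0, 0.8, 1.6, 2.4, 3.2.
r(0) = 5, r(0.8) = 3.08, r(1.6) = -2.68, r(2.4) = -12.28, r(3.2) = -25.72.
Sum = Δx · [r(0) + r(0.8) + r(1.6) + r(2.4) + r(3.2)].
Sum = -26.08.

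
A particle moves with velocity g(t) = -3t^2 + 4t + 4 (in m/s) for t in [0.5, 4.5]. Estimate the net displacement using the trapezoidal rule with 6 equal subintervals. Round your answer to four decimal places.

-35.8889

Δt = (4.5 − 0.5)/6 = 2/3.
g(0.5) = 5.25, g(7/6) = 55/12, g(11/6) = 1.25, g(2.5) = -4.75, g(19/6) = -161/12, g(23/6) = -24.75, g(4.5) = -38.75.
T_6 = (Δt/2)·[g(t_0) + 2g(t_1) + ... + 2g(t_{5}) + g(t_6)].
Sum ≈ -35.8889.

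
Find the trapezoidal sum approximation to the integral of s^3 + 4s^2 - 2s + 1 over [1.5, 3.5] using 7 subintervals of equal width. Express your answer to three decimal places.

Δs = (3.5 − 1.5)/7 = 2/7.
f(1.5) = 10.375, f(25/14) = 43569/2744, f(29/14) = 62861/2744, f(33/14) = 86729/2744, f(37/14) = 115557/2744, f(41/14) = 149729/2744, f(45/14) = 189629/2744, f(3.5) = 85.875.
T_7 = (Δs/2)·[f(s_0) + 2f(s_1) + ... + 2f(s_{6}) + f(s_7)].
Sum ≈ 81.230.

81.230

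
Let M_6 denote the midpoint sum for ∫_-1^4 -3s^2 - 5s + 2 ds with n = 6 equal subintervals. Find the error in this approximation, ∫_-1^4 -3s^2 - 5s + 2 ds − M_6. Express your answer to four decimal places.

-0.8681

Exact integral: ∫_-1^4 f(s) ds = -92.5.
M_6 ≈ -91.631944.
Error ≈ -92.5 − (-91.631944) ≈ -0.8681.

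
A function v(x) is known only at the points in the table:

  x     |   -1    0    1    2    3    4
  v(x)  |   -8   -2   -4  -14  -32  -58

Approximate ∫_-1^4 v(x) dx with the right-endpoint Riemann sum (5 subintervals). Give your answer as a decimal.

Δx = 1.
Sum = 1·[(-2) + (-4) + (-14) + (-32) + (-58)] = -110.

-110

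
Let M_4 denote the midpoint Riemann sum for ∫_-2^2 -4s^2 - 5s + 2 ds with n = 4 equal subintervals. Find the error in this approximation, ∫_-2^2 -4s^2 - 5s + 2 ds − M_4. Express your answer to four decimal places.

Exact integral: ∫_-2^2 f(s) ds ≈ -13.333333.
M_4 = -12.
Error ≈ -13.333333 − (-12) ≈ -1.3333.

-1.3333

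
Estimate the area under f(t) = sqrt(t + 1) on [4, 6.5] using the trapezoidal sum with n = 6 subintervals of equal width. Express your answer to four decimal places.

Δt = (6.5 − 4)/6 = 5/12.
f(4) ≈ 2.2361, f(53/12) ≈ 2.3274, f(29/6) ≈ 2.4152, f(5.25) ≈ 2.5000, f(17/3) ≈ 2.5820, f(73/12) ≈ 2.6615, f(6.5) ≈ 2.7386.
T_6 = (Δt/2)·[f(t_0) + 2f(t_1) + ... + 2f(t_{5}) + f(t_6)].
Sum ≈ 6.2389.

6.2389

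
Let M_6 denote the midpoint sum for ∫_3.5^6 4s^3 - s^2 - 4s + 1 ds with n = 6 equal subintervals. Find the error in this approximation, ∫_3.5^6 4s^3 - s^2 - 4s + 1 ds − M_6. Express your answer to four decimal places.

2.0255

Exact integral: ∫_3.5^6 f(s) ds ≈ 1043.229167.
M_6 ≈ 1041.203704.
Error ≈ 1043.229167 − 1041.203704 ≈ 2.0255.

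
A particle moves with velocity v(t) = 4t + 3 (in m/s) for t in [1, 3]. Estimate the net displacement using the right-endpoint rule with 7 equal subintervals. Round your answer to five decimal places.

Δt = (3 − 1)/7 = 2/7.
Right endpoints: 9/7, 11/7, 13/7, 15/7, 17/7, 19/7, 3.
v(9/7) = 57/7, v(11/7) = 65/7, v(13/7) = 73/7, v(15/7) = 81/7, v(17/7) = 89/7, v(19/7) = 97/7, v(3) = 15.
Sum = Δt · [v(9/7) + v(11/7) + v(13/7) + ...].
Sum ≈ 23.14286.

23.14286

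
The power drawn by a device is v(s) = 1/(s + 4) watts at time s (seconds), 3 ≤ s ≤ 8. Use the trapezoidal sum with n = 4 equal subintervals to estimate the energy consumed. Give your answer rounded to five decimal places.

0.54074

Δs = (8 − 3)/4 = 1.25.
v(3) = 1/7, v(4.25) = 4/33, v(5.5) = 2/19, v(6.75) = 4/43, v(8) = 1/12.
T_4 = (Δs/2)·[v(s_0) + 2v(s_1) + 2v(s_2) + 2v(s_3) + v(s_4)].
Sum ≈ 0.54074.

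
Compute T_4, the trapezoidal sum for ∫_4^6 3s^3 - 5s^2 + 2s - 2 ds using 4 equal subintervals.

Δs = (6 − 4)/4 = 0.5.
f(4) = 118, f(4.5) = 179.125, f(5) = 258, f(5.5) = 356.875, f(6) = 478.
T_4 = (Δs/2)·[f(s_0) + 2f(s_1) + 2f(s_2) + 2f(s_3) + f(s_4)].
Sum = 546.

546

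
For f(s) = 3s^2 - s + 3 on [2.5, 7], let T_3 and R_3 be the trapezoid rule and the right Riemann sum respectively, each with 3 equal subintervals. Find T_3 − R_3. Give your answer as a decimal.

T_3 = 324.5625.
R_3 = 417.375.
T_3 − R_3 = -92.8125.

-92.8125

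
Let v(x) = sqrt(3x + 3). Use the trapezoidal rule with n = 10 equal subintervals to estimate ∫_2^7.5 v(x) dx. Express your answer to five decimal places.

22.61015

Δx = (7.5 − 2)/10 = 0.55.
v(2) ≈ 3.00000, v(2.55) ≈ 3.26343, v(3.1) ≈ 3.50714, v(3.65) ≈ 3.73497, v(4.2) ≈ 3.94968, v(4.75) ≈ 4.15331, v(5.3) ≈ 4.34741, v(5.85) ≈ 4.53321, v(6.4) ≈ 4.71169, v(6.95) ≈ 4.88365, v(7.5) ≈ 5.04975.
T_10 = (Δx/2)·[v(x_0) + 2v(x_1) + ... + 2v(x_{9}) + v(x_10)].
Sum ≈ 22.61015.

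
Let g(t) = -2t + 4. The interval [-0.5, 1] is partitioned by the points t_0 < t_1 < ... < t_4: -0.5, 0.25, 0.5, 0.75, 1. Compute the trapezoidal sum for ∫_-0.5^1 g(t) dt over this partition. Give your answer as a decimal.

5.25

Subinterval widths: 0.75, 0.25, 0.25, 0.25.
g(-0.5) = 5, g(0.25) = 3.5, g(0.5) = 3, g(0.75) = 2.5, g(1) = 2.
On each subinterval the trapezoid contributes (Δt_i/2)·[g(t_{i-1}) + g(t_i)].
Sum = 5.25.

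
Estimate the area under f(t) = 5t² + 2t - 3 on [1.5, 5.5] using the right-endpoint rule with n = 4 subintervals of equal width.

365

Δt = (5.5 − 1.5)/4 = 1.
Right endpoints: 2.5, 3.5, 4.5, 5.5.
f(2.5) = 33.25, f(3.5) = 65.25, f(4.5) = 107.25, f(5.5) = 159.25.
Sum = Δt · [f(2.5) + f(3.5) + f(4.5) + f(5.5)].
Sum = 365.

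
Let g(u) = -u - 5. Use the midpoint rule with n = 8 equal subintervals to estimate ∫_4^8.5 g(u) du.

Δu = (8.5 − 4)/8 = 0.5625.
Midpoints: 4.28125, 4.84375, 5.40625, 5.96875, 6.53125, 7.09375, 7.65625, 8.21875.
g(4.28125) = -9.28125, g(4.84375) = -9.84375, g(5.40625) = -10.40625, g(5.96875) = -10.96875, g(6.53125) = -11.53125, g(7.09375) = -12.09375, g(7.65625) = -12.65625, g(8.21875) = -13.21875.
Sum = Δu · [g(4.28125) + g(4.84375) + g(5.40625) + ...].
Sum = -50.625.

-50.625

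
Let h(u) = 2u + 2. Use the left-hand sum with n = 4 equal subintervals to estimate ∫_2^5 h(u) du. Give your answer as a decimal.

Δu = (5 − 2)/4 = 0.75.
Left endpoints: 2, 2.75, 3.5, 4.25.
h(2) = 6, h(2.75) = 7.5, h(3.5) = 9, h(4.25) = 10.5.
Sum = Δu · [h(2) + h(2.75) + h(3.5) + h(4.25)].
Sum = 24.75.

24.75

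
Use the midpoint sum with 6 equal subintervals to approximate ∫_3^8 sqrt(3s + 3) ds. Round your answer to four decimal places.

21.9435

Δs = (8 − 3)/6 = 5/6.
Midpoints: 41/12, 4.25, 61/12, 71/12, 6.75, 91/12.
f(41/12) ≈ 3.6401, f(4.25) ≈ 3.9686, f(61/12) ≈ 4.2720, f(71/12) ≈ 4.5552, f(6.75) ≈ 4.8218, f(91/12) ≈ 5.0744.
Sum = Δs · [f(41/12) + f(4.25) + f(61/12) + ...].
Sum ≈ 21.9435.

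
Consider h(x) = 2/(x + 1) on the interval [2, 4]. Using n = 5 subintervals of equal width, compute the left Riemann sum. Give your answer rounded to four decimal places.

Δx = (4 − 2)/5 = 0.4.
Left endpoints: 2, 2.4, 2.8, 3.2, 3.6.
h(2) = 2/3, h(2.4) = 10/17, h(2.8) = 10/19, h(3.2) = 10/21, h(3.6) = 10/23.
Sum = Δx · [h(2) + h(2.4) + h(2.8) + h(3.2) + h(3.6)].
Sum ≈ 1.0769.

1.0769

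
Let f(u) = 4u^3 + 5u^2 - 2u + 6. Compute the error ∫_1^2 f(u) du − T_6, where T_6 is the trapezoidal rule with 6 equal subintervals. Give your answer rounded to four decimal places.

Exact integral: ∫_1^2 f(u) du ≈ 29.666667.
T_6 ≈ 29.773148.
Error ≈ 29.666667 − 29.773148 ≈ -0.1065.

-0.1065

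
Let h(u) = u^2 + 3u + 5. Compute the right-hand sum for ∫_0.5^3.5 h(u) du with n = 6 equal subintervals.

Δu = (3.5 − 0.5)/6 = 0.5.
Right endpoints: 1, 1.5, 2, 2.5, 3, 3.5.
h(1) = 9, h(1.5) = 11.75, h(2) = 15, h(2.5) = 18.75, h(3) = 23, h(3.5) = 27.75.
Sum = Δu · [h(1) + h(1.5) + h(2) + ...].
Sum = 52.625.

52.625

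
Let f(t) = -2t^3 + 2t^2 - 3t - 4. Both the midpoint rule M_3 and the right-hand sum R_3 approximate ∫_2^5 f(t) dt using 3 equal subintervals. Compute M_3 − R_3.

M_3 = -265.25.
R_3 = -380.
M_3 − R_3 = 114.75.

114.75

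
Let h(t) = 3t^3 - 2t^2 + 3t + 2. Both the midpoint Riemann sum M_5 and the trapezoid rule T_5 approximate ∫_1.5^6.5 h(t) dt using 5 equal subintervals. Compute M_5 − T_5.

-42.5

M_5 = 1210.
T_5 = 1252.5.
M_5 − T_5 = -42.5.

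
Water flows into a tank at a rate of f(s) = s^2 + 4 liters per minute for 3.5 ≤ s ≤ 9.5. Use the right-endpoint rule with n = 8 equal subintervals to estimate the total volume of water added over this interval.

Δs = (9.5 − 3.5)/8 = 0.75.
Right endpoints: 4.25, 5, 5.75, 6.5, 7.25, 8, 8.75, 9.5.
f(4.25) = 22.0625, f(5) = 29, f(5.75) = 37.0625, f(6.5) = 46.25, f(7.25) = 56.5625, f(8) = 68, f(8.75) = 80.5625, f(9.5) = 94.25.
Sum = Δs · [f(4.25) + f(5) + f(5.75) + ...].
Sum = 325.3125.

325.3125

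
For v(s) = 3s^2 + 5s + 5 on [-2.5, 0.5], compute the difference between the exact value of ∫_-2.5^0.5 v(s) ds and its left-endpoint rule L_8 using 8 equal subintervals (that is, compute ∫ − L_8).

Exact integral: ∫_-2.5^0.5 v(s) ds = 15.75.
L_8 = 16.5234375.
Error = 15.75 − 16.5234375 = -0.7734375.

-0.7734375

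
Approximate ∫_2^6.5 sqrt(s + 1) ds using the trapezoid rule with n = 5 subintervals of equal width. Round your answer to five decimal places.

Δs = (6.5 − 2)/5 = 0.9.
f(2) ≈ 1.73205, f(2.9) ≈ 1.97484, f(3.8) ≈ 2.19089, f(4.7) ≈ 2.38747, f(5.6) ≈ 2.56905, f(6.5) ≈ 2.73861.
T_5 = (Δs/2)·[f(s_0) + 2f(s_1) + ... + 2f(s_{4}) + f(s_5)].
Sum ≈ 10.22182.

10.22182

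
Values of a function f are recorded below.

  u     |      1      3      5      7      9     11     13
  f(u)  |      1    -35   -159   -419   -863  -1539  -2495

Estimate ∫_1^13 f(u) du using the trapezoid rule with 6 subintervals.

Δu = 2.
T_6 = (2/2)·[1 + 2·(-35) + 2·(-159) + 2·(-419) + 2·(-863) + 2·(-1539) + (-2495)] = -8524.

-8524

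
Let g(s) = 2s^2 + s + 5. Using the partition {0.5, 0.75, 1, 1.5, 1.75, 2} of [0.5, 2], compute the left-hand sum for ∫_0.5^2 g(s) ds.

13.1875

Subinterval widths: 0.25, 0.25, 0.5, 0.25, 0.25.
Left endpoints: 0.5, 0.75, 1, 1.5, 1.75.
g(0.5) = 6, g(0.75) = 6.875, g(1) = 8, g(1.5) = 11, g(1.75) = 12.875.
Sum = Σ Δs_i · g(s_i).
Sum = 13.1875.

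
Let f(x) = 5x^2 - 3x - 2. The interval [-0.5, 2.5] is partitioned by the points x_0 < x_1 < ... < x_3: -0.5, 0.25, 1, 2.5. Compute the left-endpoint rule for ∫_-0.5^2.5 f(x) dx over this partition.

Subinterval widths: 0.75, 0.75, 1.5.
Left endpoints: -0.5, 0.25, 1.
f(-0.5) = 0.75, f(0.25) = -2.4375, f(1) = 0.
Sum = Σ Δx_i · f(x_i).
Sum = -1.265625.

-1.265625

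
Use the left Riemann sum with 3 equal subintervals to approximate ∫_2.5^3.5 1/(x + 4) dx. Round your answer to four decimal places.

Δx = (3.5 − 2.5)/3 = 1/3.
Left endpoints: 2.5, 17/6, 19/6.
f(2.5) = 2/13, f(17/6) = 6/41, f(19/6) = 6/43.
Sum = Δx · [f(2.5) + f(17/6) + f(19/6)].
Sum ≈ 0.1466.

0.1466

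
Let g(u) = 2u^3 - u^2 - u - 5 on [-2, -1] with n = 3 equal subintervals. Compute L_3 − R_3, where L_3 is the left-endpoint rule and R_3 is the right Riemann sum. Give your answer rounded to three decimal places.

-5.333

L_3 ≈ -16.18519.
R_3 ≈ -10.85185.
L_3 − R_3 ≈ -5.333.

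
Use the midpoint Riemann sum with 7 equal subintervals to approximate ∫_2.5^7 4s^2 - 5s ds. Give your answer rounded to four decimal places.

329.0051

Δs = (7 − 2.5)/7 = 9/14.
Midpoints: 79/28, 97/28, 115/28, 4.75, 151/28, 169/28, 187/28.
f(79/28) = 869/49, f(97/28) = 3007/98, f(115/28) = 2300/49, f(4.75) = 66.5, f(151/28) = 4379/49, f(169/28) = 11323/98, f(187/28) = 7106/49.
Sum = Δs · [f(79/28) + f(97/28) + f(115/28) + ...].
Sum ≈ 329.0051.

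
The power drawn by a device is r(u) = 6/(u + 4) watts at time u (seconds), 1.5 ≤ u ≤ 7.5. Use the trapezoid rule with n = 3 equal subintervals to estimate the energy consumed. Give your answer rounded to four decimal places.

Δu = (7.5 − 1.5)/3 = 2.
r(1.5) = 12/11, r(3.5) = 0.8, r(5.5) = 12/19, r(7.5) = 12/23.
T_3 = (Δu/2)·[r(u_0) + 2r(u_1) + 2r(u_2) + r(u_3)].
Sum ≈ 4.4758.

4.4758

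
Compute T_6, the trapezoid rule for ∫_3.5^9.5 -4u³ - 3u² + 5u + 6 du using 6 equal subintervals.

Δu = (9.5 − 3.5)/6 = 1.
f(3.5) = -184.75, f(4.5) = -396.75, f(5.5) = -722.75, f(6.5) = -1186.75, f(7.5) = -1812.75, f(8.5) = -2624.75, f(9.5) = -3646.75.
T_6 = (Δu/2)·[f(u_0) + 2f(u_1) + ... + 2f(u_{5}) + f(u_6)].
Sum = -8659.5.

-8659.5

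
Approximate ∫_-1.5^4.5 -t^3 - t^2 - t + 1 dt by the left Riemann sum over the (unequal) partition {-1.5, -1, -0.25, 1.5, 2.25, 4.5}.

Subinterval widths: 0.5, 0.75, 1.75, 0.75, 2.25.
Left endpoints: -1.5, -1, -0.25, 1.5, 2.25.
f(-1.5) = 3.625, f(-1) = 2, f(-0.25) = 1.203125, f(1.5) = -6.125, f(2.25) = -17.703125.
Sum = Σ Δt_i · f(t_i).
Sum = -39.0078125.

-39.0078125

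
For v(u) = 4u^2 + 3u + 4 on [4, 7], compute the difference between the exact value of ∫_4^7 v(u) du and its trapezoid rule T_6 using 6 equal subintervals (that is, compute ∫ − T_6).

Exact integral: ∫_4^7 v(u) du = 433.5.
T_6 = 434.
Error = 433.5 − 434 = -0.5.

-0.5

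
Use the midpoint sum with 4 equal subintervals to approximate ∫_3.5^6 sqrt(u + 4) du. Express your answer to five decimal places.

Δu = (6 − 3.5)/4 = 0.625.
Midpoints: 3.8125, 4.4375, 5.0625, 5.6875.
f(3.8125) ≈ 2.79508, f(4.4375) ≈ 2.90474, f(5.0625) ≈ 3.01040, f(5.6875) ≈ 3.11247.
Sum = Δu · [f(3.8125) + f(4.4375) + f(5.0625) + f(5.6875)].
Sum ≈ 7.38919.

7.38919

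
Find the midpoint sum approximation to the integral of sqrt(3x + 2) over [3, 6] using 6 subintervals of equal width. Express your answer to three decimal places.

Δx = (6 − 3)/6 = 0.5.
Midpoints: 3.25, 3.75, 4.25, 4.75, 5.25, 5.75.
f(3.25) ≈ 3.428, f(3.75) ≈ 3.640, f(4.25) ≈ 3.841, f(4.75) ≈ 4.031, f(5.25) ≈ 4.213, f(5.75) ≈ 4.387.
Sum = Δx · [f(3.25) + f(3.75) + f(4.25) + ...].
Sum ≈ 11.770.

11.770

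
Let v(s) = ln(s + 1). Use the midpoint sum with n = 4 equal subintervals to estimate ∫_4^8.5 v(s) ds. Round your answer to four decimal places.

8.8451

Δs = (8.5 − 4)/4 = 1.125.
Midpoints: 4.5625, 5.6875, 6.8125, 7.9375.
v(4.5625) ≈ 1.7160, v(5.6875) ≈ 1.9002, v(6.8125) ≈ 2.0557, v(7.9375) ≈ 2.1903.
Sum = Δs · [v(4.5625) + v(5.6875) + v(6.8125) + v(7.9375)].
Sum ≈ 8.8451.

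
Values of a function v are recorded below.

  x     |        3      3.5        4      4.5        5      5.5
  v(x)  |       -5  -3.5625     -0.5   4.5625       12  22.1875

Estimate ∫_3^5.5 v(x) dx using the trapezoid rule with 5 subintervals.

Δx = 0.5.
T_5 = (0.5/2)·[(-5) + 2·(-3.5625) + 2·(-0.5) + 2·4.5625 + 2·12 + 22.1875] = 10.546875.

10.546875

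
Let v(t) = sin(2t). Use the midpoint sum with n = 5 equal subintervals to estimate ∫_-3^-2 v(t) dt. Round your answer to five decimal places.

0.81231

Δt = (-2 − (-3))/5 = 0.2.
Midpoints: -2.9, -2.7, -2.5, -2.3, -2.1.
v(-2.9) ≈ 0.46460, v(-2.7) ≈ 0.77276, v(-2.5) ≈ 0.95892, v(-2.3) ≈ 0.99369, v(-2.1) ≈ 0.87158.
Sum = Δt · [v(-2.9) + v(-2.7) + v(-2.5) + v(-2.3) + v(-2.1)].
Sum ≈ 0.81231.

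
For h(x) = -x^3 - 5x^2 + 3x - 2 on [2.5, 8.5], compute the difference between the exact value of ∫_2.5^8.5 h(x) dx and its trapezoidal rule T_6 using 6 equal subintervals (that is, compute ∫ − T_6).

Exact integral: ∫_2.5^8.5 h(x) dx = -2205.75.
T_6 = -2227.25.
Error = -2205.75 − (-2227.25) = 21.5.

21.5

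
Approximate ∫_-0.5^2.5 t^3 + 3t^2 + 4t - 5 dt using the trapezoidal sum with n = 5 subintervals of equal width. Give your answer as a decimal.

23.58

Δt = (2.5 − (-0.5))/5 = 0.6.
f(-0.5) = -6.375, f(0.1) = -4.569, f(0.7) = -0.387, f(1.3) = 7.467, f(1.9) = 20.289, f(2.5) = 39.375.
T_5 = (Δt/2)·[f(t_0) + 2f(t_1) + ... + 2f(t_{4}) + f(t_5)].
Sum = 23.58.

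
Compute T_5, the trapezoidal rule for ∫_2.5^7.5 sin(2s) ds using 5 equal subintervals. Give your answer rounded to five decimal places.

0.33496

Δs = (7.5 − 2.5)/5 = 1.
f(2.5) ≈ -0.95892, f(3.5) ≈ 0.65699, f(4.5) ≈ 0.41212, f(5.5) ≈ -0.99999, f(6.5) ≈ 0.42017, f(7.5) ≈ 0.65029.
T_5 = (Δs/2)·[f(s_0) + 2f(s_1) + ... + 2f(s_{4}) + f(s_5)].
Sum ≈ 0.33496.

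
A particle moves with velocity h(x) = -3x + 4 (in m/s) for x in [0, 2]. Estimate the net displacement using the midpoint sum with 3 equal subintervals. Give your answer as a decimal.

2

Δx = (2 − 0)/3 = 2/3.
Midpoints: 1/3, 1, 5/3.
h(1/3) = 3, h(1) = 1, h(5/3) = -1.
Sum = Δx · [h(1/3) + h(1) + h(5/3)].
Sum = 2.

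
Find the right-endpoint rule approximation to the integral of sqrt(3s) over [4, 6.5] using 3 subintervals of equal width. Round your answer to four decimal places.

Δs = (6.5 − 4)/3 = 5/6.
Right endpoints: 29/6, 17/3, 6.5.
f(29/6) ≈ 3.8079, f(17/3) ≈ 4.1231, f(6.5) ≈ 4.4159.
Sum = Δs · [f(29/6) + f(17/3) + f(6.5)].
Sum ≈ 10.2891.

10.2891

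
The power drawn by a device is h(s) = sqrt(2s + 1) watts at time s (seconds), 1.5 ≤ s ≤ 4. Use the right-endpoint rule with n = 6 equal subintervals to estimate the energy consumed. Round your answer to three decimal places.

6.539

Δs = (4 − 1.5)/6 = 5/12.
Right endpoints: 23/12, 7/3, 2.75, 19/6, 43/12, 4.
h(23/12) ≈ 2.198, h(7/3) ≈ 2.380, h(2.75) ≈ 2.550, h(19/6) ≈ 2.708, h(43/12) ≈ 2.858, h(4) ≈ 3.000.
Sum = Δs · [h(23/12) + h(7/3) + h(2.75) + ...].
Sum ≈ 6.539.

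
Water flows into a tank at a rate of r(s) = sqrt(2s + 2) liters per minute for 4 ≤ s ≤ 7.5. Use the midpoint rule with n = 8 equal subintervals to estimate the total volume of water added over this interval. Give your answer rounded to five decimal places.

Δs = (7.5 − 4)/8 = 0.4375.
Midpoints: 4.21875, 4.65625, 5.09375, 5.53125, 5.96875, 6.40625, 6.84375, 7.28125.
r(4.21875) ≈ 3.23071, r(4.65625) ≈ 3.36341, r(5.09375) ≈ 3.49106, r(5.53125) ≈ 3.61421, r(5.96875) ≈ 3.73330, r(6.40625) ≈ 3.84870, r(6.84375) ≈ 3.96074, r(7.28125) ≈ 4.06971.
Sum = Δs · [r(4.21875) + r(4.65625) + r(5.09375) + ...].
Sum ≈ 12.82393.

12.82393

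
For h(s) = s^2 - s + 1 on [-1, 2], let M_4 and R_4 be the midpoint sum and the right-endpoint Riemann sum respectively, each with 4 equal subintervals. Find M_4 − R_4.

-0.421875

M_4 = 4.359375.
R_4 = 4.78125.
M_4 − R_4 = -0.421875.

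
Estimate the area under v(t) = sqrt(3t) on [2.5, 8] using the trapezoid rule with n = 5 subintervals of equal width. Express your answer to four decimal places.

21.5393

Δt = (8 − 2.5)/5 = 1.1.
v(2.5) ≈ 2.7386, v(3.6) ≈ 3.2863, v(4.7) ≈ 3.7550, v(5.8) ≈ 4.1713, v(6.9) ≈ 4.5497, v(8) ≈ 4.8990.
T_5 = (Δt/2)·[v(t_0) + 2v(t_1) + ... + 2v(t_{4}) + v(t_5)].
Sum ≈ 21.5393.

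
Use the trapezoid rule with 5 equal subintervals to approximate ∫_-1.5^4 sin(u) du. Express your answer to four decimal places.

Δu = (4 − (-1.5))/5 = 1.1.
f(-1.5) ≈ -0.9975, f(-0.4) ≈ -0.3894, f(0.7) ≈ 0.6442, f(1.8) ≈ 0.9738, f(2.9) ≈ 0.2392, f(4) ≈ -0.7568.
T_5 = (Δu/2)·[f(u_0) + 2f(u_1) + ... + 2f(u_{4}) + f(u_5)].
Sum ≈ 0.6498.

0.6498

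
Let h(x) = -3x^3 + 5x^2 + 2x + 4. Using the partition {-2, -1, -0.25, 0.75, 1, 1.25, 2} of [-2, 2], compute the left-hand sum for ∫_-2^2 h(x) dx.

65.4609375

Subinterval widths: 1, 0.75, 1, 0.25, 0.25, 0.75.
Left endpoints: -2, -1, -0.25, 0.75, 1, 1.25.
h(-2) = 44, h(-1) = 10, h(-0.25) = 3.859375, h(0.75) = 7.046875, h(1) = 8, h(1.25) = 8.453125.
Sum = Σ Δx_i · h(x_i).
Sum = 65.4609375.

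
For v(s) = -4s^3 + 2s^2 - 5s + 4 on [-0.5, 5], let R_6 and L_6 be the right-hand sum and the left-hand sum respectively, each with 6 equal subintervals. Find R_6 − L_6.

-438.625

R_6 ≈ -819.9646991.
L_6 ≈ -381.3396991.
R_6 − L_6 = -438.625.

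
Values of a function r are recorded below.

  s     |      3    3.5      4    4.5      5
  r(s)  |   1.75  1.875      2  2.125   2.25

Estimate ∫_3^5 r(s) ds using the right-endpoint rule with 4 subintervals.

Δs = 0.5.
Sum = 0.5·[1.875 + 2 + 2.125 + 2.25] = 4.125.

4.125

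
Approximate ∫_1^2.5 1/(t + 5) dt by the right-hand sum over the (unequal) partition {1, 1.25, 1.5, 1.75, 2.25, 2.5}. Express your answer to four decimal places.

Subinterval widths: 0.25, 0.25, 0.25, 0.5, 0.25.
Right endpoints: 1.25, 1.5, 1.75, 2.25, 2.5.
f(1.25) = 0.16, f(1.5) = 2/13, f(1.75) = 4/27, f(2.25) = 4/29, f(2.5) = 2/15.
Sum = Σ Δt_i · f(t_i).
Sum ≈ 0.2178.

0.2178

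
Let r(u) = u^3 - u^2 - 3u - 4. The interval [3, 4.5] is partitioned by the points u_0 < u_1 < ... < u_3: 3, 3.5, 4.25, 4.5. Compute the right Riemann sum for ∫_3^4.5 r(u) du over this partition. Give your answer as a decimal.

52.87109375

Subinterval widths: 0.5, 0.75, 0.25.
Right endpoints: 3.5, 4.25, 4.5.
r(3.5) = 16.125, r(4.25) = 41.953125, r(4.5) = 53.375.
Sum = Σ Δu_i · r(u_i).
Sum = 52.87109375.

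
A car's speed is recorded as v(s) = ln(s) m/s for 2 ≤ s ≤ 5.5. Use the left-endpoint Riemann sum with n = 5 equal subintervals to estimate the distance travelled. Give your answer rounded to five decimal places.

4.12284

Δs = (5.5 − 2)/5 = 0.7.
Left endpoints: 2, 2.7, 3.4, 4.1, 4.8.
v(2) ≈ 0.69315, v(2.7) ≈ 0.99325, v(3.4) ≈ 1.22378, v(4.1) ≈ 1.41099, v(4.8) ≈ 1.56862.
Sum = Δs · [v(2) + v(2.7) + v(3.4) + v(4.1) + v(4.8)].
Sum ≈ 4.12284.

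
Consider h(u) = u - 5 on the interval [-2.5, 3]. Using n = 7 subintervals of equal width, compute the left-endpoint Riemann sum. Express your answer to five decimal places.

-28.28571

Δu = (3 − (-2.5))/7 = 11/14.
Left endpoints: -2.5, -12/7, -13/14, -1/7, 9/14, 10/7, 31/14.
h(-2.5) = -7.5, h(-12/7) = -47/7, h(-13/14) = -83/14, h(-1/7) = -36/7, h(9/14) = -61/14, h(10/7) = -25/7, h(31/14) = -39/14.
Sum = Δu · [h(-2.5) + h(-12/7) + h(-13/14) + ...].
Sum ≈ -28.28571.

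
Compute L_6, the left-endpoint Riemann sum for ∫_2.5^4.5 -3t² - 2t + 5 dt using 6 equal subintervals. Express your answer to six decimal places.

Δt = (4.5 − 2.5)/6 = 1/3.
Left endpoints: 2.5, 17/6, 19/6, 3.5, 23/6, 25/6.
f(2.5) = -18.75, f(17/6) = -24.75, f(19/6) = -377/12, f(3.5) = -38.75, f(23/6) = -46.75, f(25/6) = -665/12.
Sum = Δt · [f(2.5) + f(17/6) + f(19/6) + ...].
Sum ≈ -71.944444.

-71.944444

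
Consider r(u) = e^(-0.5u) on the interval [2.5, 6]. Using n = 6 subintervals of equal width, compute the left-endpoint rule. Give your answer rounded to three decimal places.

Δu = (6 − 2.5)/6 = 7/12.
Left endpoints: 2.5, 37/12, 11/3, 4.25, 29/6, 65/12.
r(2.5) ≈ 0.287, r(37/12) ≈ 0.214, r(11/3) ≈ 0.160, r(4.25) ≈ 0.119, r(29/6) ≈ 0.089, r(65/12) ≈ 0.067.
Sum = Δu · [r(2.5) + r(37/12) + r(11/3) + ...].
Sum ≈ 0.546.

0.546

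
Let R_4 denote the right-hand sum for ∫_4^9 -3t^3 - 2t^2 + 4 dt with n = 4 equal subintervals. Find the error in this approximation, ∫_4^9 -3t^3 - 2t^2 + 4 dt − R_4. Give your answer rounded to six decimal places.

Exact integral: ∫_4^9 f(t) dt ≈ -5152.08333333.
R_4 = -6558.984375.
Error ≈ -5152.08333333 − (-6558.984375) ≈ 1406.901042.

1406.901042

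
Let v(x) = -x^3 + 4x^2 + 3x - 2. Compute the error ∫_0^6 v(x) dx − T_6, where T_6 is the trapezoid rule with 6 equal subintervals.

Exact integral: ∫_0^6 v(x) dx = 6.
T_6 = 1.
Error = 6 − 1 = 5.

5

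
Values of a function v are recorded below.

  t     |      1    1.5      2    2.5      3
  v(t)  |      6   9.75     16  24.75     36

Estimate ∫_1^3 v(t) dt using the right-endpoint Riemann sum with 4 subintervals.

43.25

Δt = 0.5.
Sum = 0.5·[9.75 + 16 + 24.75 + 36] = 43.25.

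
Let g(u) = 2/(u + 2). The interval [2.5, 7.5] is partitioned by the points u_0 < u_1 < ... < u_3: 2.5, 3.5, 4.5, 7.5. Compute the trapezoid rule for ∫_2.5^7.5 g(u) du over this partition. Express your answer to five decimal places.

Subinterval widths: 1, 1, 3.
g(2.5) = 4/9, g(3.5) = 4/11, g(4.5) = 4/13, g(7.5) = 4/19.
On each subinterval the trapezoid contributes (Δu_i/2)·[g(u_{i-1}) + g(u_i)].
Sum ≈ 1.51703.

1.51703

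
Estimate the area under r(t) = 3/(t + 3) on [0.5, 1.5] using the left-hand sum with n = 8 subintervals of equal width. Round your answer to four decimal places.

0.7660

Δt = (1.5 − 0.5)/8 = 0.125.
Left endpoints: 0.5, 0.625, 0.75, 0.875, 1, 1.125, 1.25, 1.375.
r(0.5) = 6/7, r(0.625) = 24/29, r(0.75) = 0.8, r(0.875) = 24/31, r(1) = 0.75, r(1.125) = 8/11, r(1.25) = 12/17, r(1.375) = 24/35.
Sum = Δt · [r(0.5) + r(0.625) + r(0.75) + ...].
Sum ≈ 0.7660.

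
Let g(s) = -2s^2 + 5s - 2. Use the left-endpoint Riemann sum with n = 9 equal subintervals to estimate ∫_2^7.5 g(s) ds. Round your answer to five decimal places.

Δs = (7.5 − 2)/9 = 11/18.
Left endpoints: 2, 47/18, 29/9, 23/6, 40/9, 91/18, 17/3, 113/18, 62/9.
g(2) = 0, g(47/18) = -209/81, g(29/9) = -539/81, g(23/6) = -110/9, g(40/9) = -1562/81, g(91/18) = -2255/81, g(17/3) = -341/9, g(113/18) = -4004/81, g(62/9) = -5060/81.
Sum = Δs · [g(2) + g(47/18) + g(29/9) + ...].
Sum ≈ -133.44856.

-133.44856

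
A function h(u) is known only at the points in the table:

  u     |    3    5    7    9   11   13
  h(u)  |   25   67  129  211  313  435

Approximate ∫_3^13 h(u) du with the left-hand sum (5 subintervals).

Δu = 2.
Sum = 2·[25 + 67 + 129 + 211 + 313] = 1490.

1490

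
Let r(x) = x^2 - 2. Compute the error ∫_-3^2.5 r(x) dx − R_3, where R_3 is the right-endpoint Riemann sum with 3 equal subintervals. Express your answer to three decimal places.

Exact integral: ∫_-3^2.5 r(x) dx ≈ 3.20833.
R_3 ≈ 3.76852.
Error ≈ 3.20833 − 3.76852 ≈ -0.560.

-0.560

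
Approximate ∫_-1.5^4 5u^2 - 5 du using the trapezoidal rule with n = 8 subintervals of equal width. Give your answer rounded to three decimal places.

Δu = (4 − (-1.5))/8 = 0.6875.
f(-1.5) = 6.25, f(-0.8125) = -1.69921875, f(-0.125) = -4.921875, f(0.5625) = -3.41796875, f(1.25) = 2.8125, f(1.9375) = 13.76953125, f(2.625) = 29.453125, f(3.3125) = 49.86328125, f(4) = 75.
T_8 = (Δu/2)·[f(u_0) + 2f(u_1) + ... + 2f(u_{7}) + f(u_8)].
Sum ≈ 86.958.

86.958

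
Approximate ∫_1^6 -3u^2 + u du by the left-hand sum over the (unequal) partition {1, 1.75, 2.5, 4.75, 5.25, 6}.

Subinterval widths: 0.75, 0.75, 2.25, 0.5, 0.75.
Left endpoints: 1, 1.75, 2.5, 4.75, 5.25.
f(1) = -2, f(1.75) = -7.4375, f(2.5) = -16.25, f(4.75) = -62.9375, f(5.25) = -77.4375.
Sum = Σ Δu_i · f(u_i).
Sum = -133.1875.

-133.1875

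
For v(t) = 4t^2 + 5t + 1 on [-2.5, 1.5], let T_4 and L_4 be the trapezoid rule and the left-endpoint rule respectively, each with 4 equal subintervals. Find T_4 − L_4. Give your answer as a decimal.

T_4 = 22.
L_4 = 20.
T_4 − L_4 = 2.

2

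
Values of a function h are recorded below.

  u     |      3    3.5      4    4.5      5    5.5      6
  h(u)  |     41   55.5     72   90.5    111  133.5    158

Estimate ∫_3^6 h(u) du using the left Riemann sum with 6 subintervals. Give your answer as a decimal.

251.75

Δu = 0.5.
Sum = 0.5·[41 + 55.5 + 72 + 90.5 + 111 + 133.5] = 251.75.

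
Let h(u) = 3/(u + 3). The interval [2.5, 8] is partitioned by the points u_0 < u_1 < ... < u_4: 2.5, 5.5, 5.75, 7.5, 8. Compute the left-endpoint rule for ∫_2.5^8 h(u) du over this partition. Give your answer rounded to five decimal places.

2.46746

Subinterval widths: 3, 0.25, 1.75, 0.5.
Left endpoints: 2.5, 5.5, 5.75, 7.5.
h(2.5) = 6/11, h(5.5) = 6/17, h(5.75) = 12/35, h(7.5) = 2/7.
Sum = Σ Δu_i · h(u_i).
Sum ≈ 2.46746.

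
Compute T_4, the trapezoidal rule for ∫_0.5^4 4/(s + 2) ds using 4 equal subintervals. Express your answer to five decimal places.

Δs = (4 − 0.5)/4 = 0.875.
f(0.5) = 1.6, f(1.375) = 32/27, f(2.25) = 16/17, f(3.125) = 32/41, f(4) = 2/3.
T_4 = (Δs/2)·[f(s_0) + 2f(s_1) + 2f(s_2) + 2f(s_3) + f(s_4)].
Sum ≈ 3.53516.

3.53516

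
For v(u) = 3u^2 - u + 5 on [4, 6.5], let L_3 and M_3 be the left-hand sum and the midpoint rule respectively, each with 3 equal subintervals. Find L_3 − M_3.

L_3 ≈ 179.097222.
M_3 ≈ 209.565972.
L_3 − M_3 = -30.46875.

-30.46875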